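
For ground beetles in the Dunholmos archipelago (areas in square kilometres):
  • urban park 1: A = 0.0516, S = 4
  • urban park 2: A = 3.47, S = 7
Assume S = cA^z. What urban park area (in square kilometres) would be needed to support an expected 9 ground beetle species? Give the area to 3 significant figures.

z = ln(7/4) / ln(3.47/0.0516) = 0.5596 / 4.2084 = 0.1330
c = 4 / 0.0516^0.1330 = 4 / 0.6742 = 5.933
A = (9/5.933)^(1/0.1330) ⇒ ln A = ln(1.517)/0.1330 = 3.1341
A = e^3.1341 ≈ 22.97 square kilometres

23.0 square kilometres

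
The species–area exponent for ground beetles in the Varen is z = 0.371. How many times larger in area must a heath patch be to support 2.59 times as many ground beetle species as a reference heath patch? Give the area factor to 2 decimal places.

13.00

(A₂/A₁)^0.371 = 2.59, so A₂/A₁ = 2.59^(1/0.371) = 2.59^2.695
ln(A₂/A₁) = ln 2.59 / 0.371 = 0.9517 / 0.371 = 2.5651
A₂/A₁ = e^2.5651 ≈ 13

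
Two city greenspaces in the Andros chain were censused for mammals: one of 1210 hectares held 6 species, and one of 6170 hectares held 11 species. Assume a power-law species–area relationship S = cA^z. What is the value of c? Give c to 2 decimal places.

z = ln(S₂/S₁) / ln(A₂/A₁) = ln(11/6) / ln(6170/1210) = 0.6061 / 1.6291 = 0.3721
c = S₁ / A₁^z = 6 / 1210^0.3721 = 6 / 14.03 = 0.4277

0.43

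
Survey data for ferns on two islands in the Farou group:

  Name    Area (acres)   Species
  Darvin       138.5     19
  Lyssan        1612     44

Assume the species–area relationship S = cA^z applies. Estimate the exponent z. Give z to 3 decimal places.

0.342

Taking logs: ln S = ln c + z ln A, so z = (ln S₂ − ln S₁)/(ln A₂ − ln A₁).
z = ln(44/19) / ln(1612/138.5) = ln(2.316) / ln(11.64) = 0.8398 / 2.4544 = 0.3421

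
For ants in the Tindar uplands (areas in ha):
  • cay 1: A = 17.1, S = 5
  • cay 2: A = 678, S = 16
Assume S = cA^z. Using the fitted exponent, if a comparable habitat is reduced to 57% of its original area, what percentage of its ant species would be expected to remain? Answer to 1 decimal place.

83.7%

z = ln(16/5) / ln(678/17.1) = 1.1632 / 3.6801 = 0.3161
S_new/S_old = (A_new/A_old)^z = 0.57^0.3161 = exp(0.3161 × -0.5621) = 0.8372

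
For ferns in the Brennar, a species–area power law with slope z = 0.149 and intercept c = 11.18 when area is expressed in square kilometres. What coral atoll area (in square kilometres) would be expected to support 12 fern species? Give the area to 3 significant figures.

12 = 11.18 × A^0.149  ⇒  A^0.149 = 12/11.18 = 1.073
ln A = ln(1.073) / 0.149 = 0.0708 / 0.149 = 0.4750
A = e^0.4750 ≈ 1.608 square kilometres

1.61 square kilometres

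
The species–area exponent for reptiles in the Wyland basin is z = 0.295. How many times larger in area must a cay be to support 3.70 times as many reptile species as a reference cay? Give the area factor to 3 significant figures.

84.4

(A₂/A₁)^0.295 = 3.7, so A₂/A₁ = 3.7^(1/0.295) = 3.7^3.39
ln(A₂/A₁) = ln 3.7 / 0.295 = 1.3083 / 0.295 = 4.4350
A₂/A₁ = e^4.4350 ≈ 84.35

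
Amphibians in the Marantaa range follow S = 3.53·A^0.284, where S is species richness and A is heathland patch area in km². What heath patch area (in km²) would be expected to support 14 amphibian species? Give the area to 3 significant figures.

128 km²

14 = 3.53 × A^0.284  ⇒  A^0.284 = 14/3.53 = 3.966
ln A = ln(3.966) / 0.284 = 1.3778 / 0.284 = 4.8513
A = e^4.8513 ≈ 127.9 km²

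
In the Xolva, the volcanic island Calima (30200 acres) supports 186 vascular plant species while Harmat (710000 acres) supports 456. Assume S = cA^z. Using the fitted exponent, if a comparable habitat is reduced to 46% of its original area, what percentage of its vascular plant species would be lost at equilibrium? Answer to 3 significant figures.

z = ln(456/186) / ln(710000/30200) = 0.8967 / 3.1574 = 0.2840
S_new/S_old = (A_new/A_old)^z = 0.46^0.2840 = exp(0.2840 × -0.7765) = 0.8021
Fraction lost = 1 − 0.8021 = 0.1979

19.8%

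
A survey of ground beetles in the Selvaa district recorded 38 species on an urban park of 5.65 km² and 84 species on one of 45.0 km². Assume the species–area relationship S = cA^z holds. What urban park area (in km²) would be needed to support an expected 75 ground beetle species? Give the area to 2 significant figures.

z = ln(84/38) / ln(45/5.65) = 0.7932 / 2.0750 = 0.3823
c = 38 / 5.65^0.3823 = 38 / 1.939 = 19.6
A = (75/19.6)^(1/0.3823) ⇒ ln A = ln(3.826)/0.3823 = 3.5102
A = e^3.5102 ≈ 33.46 km²

33 km²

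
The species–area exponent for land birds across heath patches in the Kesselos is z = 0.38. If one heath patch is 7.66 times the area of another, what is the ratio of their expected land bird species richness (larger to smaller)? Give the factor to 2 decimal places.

2.17

S₂/S₁ = (A₂/A₁)^z = 7.66^0.38
ln(S₂/S₁) = 0.38 × ln 7.66 = 0.38 × 2.0360 = 0.7737
S₂/S₁ = e^0.7737 ≈ 2.168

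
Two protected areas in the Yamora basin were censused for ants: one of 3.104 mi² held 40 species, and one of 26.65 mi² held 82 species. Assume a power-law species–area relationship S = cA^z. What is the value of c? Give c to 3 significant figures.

27.4

z = ln(S₂/S₁) / ln(A₂/A₁) = ln(82/40) / ln(26.65/3.104) = 0.7178 / 2.1501 = 0.3339
c = S₁ / A₁^z = 40 / 3.104^0.3339 = 40 / 1.46 = 27.4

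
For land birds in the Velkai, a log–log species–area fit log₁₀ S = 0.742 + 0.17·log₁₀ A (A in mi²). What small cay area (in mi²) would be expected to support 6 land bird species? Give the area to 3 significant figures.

1.63 mi²

6 = 5.521 × A^0.17  ⇒  A^0.17 = 6/5.521 = 1.087
ln A = ln(1.087) / 0.17 = 0.0832 / 0.17 = 0.4897
A = e^0.4897 ≈ 1.632 mi²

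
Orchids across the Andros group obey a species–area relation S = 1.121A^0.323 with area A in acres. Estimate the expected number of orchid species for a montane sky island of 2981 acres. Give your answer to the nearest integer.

S = 1.121 × 2981^0.323
ln S = ln 1.121 + 0.323 × ln 2981 = 0.1142 + 0.323 × 8.0000 = 2.6982
S = e^2.6982 ≈ 14.85

15 species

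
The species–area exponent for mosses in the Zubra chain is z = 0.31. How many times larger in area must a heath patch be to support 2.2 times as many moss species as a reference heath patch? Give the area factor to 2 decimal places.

12.72

(A₂/A₁)^0.31 = 2.2, so A₂/A₁ = 2.2^(1/0.31) = 2.2^3.226
ln(A₂/A₁) = ln 2.2 / 0.31 = 0.7885 / 0.31 = 2.5434
A₂/A₁ = e^2.5434 ≈ 12.72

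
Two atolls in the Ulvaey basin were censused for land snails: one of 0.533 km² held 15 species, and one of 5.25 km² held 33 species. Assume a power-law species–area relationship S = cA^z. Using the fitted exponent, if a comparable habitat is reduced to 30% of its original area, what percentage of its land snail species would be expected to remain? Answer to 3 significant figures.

z = ln(33/15) / ln(5.25/0.533) = 0.7885 / 2.2875 = 0.3447
S_new/S_old = (A_new/A_old)^z = 0.3^0.3447 = exp(0.3447 × -1.2040) = 0.6603

66.0%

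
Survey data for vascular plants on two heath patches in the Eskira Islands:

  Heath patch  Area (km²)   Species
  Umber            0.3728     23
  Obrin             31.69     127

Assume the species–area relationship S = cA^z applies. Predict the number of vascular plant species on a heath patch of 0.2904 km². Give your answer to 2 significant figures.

z = ln(127/23) / ln(31.69/0.3728) = 1.7087 / 4.4427 = 0.3846
c = 23 / 0.3728^0.3846 = 23 / 0.6842 = 33.62
S₃ = 33.62 × 0.2904^0.3846 = 33.62 × 0.6215 ≈ 20.89

21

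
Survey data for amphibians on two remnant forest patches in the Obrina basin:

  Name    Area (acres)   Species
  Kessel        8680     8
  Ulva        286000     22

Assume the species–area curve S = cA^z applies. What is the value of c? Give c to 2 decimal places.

z = ln(S₂/S₁) / ln(A₂/A₁) = ln(22/8) / ln(286000/8680) = 1.0116 / 3.4950 = 0.2894
c = S₁ / A₁^z = 8 / 8680^0.2894 = 8 / 13.8 = 0.5796

0.58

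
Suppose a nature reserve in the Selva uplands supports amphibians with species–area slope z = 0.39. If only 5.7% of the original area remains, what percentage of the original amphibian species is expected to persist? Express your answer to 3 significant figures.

S_new/S_old = (A_new/A_old)^z = 0.057^0.39
= exp(0.39 × ln 0.057) = exp(0.39 × -2.8647) = exp(-1.1172) ≈ 0.3272

32.7%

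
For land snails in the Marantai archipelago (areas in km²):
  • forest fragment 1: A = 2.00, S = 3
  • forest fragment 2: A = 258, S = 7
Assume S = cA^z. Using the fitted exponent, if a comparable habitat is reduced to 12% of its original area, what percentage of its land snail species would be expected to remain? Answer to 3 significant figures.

69.1%

z = ln(7/3) / ln(258/2) = 0.8473 / 4.8598 = 0.1743
S_new/S_old = (A_new/A_old)^z = 0.12^0.1743 = exp(0.1743 × -2.1203) = 0.691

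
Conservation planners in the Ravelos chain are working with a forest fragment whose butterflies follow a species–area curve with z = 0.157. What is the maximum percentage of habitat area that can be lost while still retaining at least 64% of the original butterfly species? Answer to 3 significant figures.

Need (A_new/A_old)^0.157 = 0.64, so A_new/A_old = 0.64^(1/0.157) = 0.64^6.369
ln(A_new/A_old) = ln 0.64 / 0.157 = -0.4463 / 0.157 = -2.8426
A_new/A_old = e^-2.8426 ≈ 0.05827
Fraction that can be lost = 1 − 0.05827 = 0.9417

94.2%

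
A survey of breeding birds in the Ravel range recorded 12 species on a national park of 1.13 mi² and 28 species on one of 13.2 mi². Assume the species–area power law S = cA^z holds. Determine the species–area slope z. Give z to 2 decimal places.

Taking logs: ln S = ln c + z ln A, so z = (ln S₂ − ln S₁)/(ln A₂ − ln A₁).
z = ln(28/12) / ln(13.2/1.13) = ln(2.333) / ln(11.68) = 0.8473 / 2.4580 = 0.3447

0.34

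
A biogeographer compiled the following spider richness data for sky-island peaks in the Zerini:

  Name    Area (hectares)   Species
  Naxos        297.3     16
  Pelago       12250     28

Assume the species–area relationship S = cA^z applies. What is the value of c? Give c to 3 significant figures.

z = ln(S₂/S₁) / ln(A₂/A₁) = ln(28/16) / ln(12250/297.3) = 0.5596 / 3.7185 = 0.1505
c = S₁ / A₁^z = 16 / 297.3^0.1505 = 16 / 2.356 = 6.791

6.79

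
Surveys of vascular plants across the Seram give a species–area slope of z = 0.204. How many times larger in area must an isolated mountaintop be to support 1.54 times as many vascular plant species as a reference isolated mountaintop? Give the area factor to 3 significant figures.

(A₂/A₁)^0.204 = 1.54, so A₂/A₁ = 1.54^(1/0.204) = 1.54^4.902
ln(A₂/A₁) = ln 1.54 / 0.204 = 0.4318 / 0.204 = 2.1166
A₂/A₁ = e^2.1166 ≈ 8.303

8.30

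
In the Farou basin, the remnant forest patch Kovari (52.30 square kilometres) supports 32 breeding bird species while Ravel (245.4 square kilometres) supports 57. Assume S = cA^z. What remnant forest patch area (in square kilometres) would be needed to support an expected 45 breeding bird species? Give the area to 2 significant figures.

z = ln(57/32) / ln(245.4/52.3) = 0.5773 / 1.5459 = 0.3735
c = 32 / 52.3^0.3735 = 32 / 4.383 = 7.301
A = (45/7.301)^(1/0.3735) ⇒ ln A = ln(6.164)/0.3735 = 4.8699
A = e^4.8699 ≈ 130.3 square kilometres

130 square kilometres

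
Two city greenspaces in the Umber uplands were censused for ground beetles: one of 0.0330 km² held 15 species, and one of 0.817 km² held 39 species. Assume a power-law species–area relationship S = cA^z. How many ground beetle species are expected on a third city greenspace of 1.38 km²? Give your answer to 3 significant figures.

45.6

z = ln(39/15) / ln(0.817/0.033) = 0.9555 / 3.2091 = 0.2977
c = 15 / 0.033^0.2977 = 15 / 0.3622 = 41.42
S₃ = 41.42 × 1.38^0.2977 = 41.42 × 1.101 ≈ 45.59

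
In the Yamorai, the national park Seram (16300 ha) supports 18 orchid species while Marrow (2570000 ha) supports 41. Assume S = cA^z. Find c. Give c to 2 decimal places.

z = ln(S₂/S₁) / ln(A₂/A₁) = ln(41/18) / ln(2570000/16300) = 0.8232 / 5.0605 = 0.1627
c = S₁ / A₁^z = 18 / 16300^0.1627 = 18 / 4.844 = 3.716

3.72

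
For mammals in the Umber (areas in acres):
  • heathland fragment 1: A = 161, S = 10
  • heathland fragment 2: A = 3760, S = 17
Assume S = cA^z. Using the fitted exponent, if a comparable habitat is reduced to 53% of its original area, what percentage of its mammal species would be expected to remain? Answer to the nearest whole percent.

90%

z = ln(17/10) / ln(3760/161) = 0.5306 / 3.1508 = 0.1684
S_new/S_old = (A_new/A_old)^z = 0.53^0.1684 = exp(0.1684 × -0.6349) = 0.8986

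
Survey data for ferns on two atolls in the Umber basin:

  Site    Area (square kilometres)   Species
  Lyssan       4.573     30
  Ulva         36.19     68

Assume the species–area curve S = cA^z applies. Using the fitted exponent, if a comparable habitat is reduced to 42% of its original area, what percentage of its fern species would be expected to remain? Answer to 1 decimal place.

71.0%

z = ln(68/30) / ln(36.19/4.573) = 0.8183 / 2.0686 = 0.3956
S_new/S_old = (A_new/A_old)^z = 0.42^0.3956 = exp(0.3956 × -0.8675) = 0.7095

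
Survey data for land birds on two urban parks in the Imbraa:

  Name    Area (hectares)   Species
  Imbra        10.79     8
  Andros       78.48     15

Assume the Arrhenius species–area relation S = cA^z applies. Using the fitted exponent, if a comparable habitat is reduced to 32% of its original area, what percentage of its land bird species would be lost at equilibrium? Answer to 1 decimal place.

30.3%

z = ln(15/8) / ln(78.48/10.79) = 0.6286 / 1.9842 = 0.3168
S_new/S_old = (A_new/A_old)^z = 0.32^0.3168 = exp(0.3168 × -1.1394) = 0.697
Fraction lost = 1 − 0.697 = 0.303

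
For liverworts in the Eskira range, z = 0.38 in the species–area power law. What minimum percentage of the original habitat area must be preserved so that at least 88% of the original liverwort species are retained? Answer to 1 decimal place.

Need (A_new/A_old)^0.38 = 0.88, so A_new/A_old = 0.88^(1/0.38) = 0.88^2.632
ln(A_new/A_old) = ln 0.88 / 0.38 = -0.1278 / 0.38 = -0.3364
A_new/A_old = e^-0.3364 ≈ 0.7143

71.4%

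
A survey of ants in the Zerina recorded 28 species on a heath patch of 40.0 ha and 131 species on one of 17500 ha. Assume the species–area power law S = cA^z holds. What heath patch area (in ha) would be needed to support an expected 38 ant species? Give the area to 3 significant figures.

133 ha

z = ln(131/28) / ln(17500/40) = 1.5430 / 6.0811 = 0.2537
c = 28 / 40^0.2537 = 28 / 2.55 = 10.98
A = (38/10.98)^(1/0.2537) ⇒ ln A = ln(3.46)/0.2537 = 4.8924
A = e^4.8924 ≈ 133.3 ha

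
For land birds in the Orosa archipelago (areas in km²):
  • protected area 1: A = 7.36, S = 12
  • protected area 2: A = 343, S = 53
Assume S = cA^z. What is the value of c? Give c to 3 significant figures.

z = ln(S₂/S₁) / ln(A₂/A₁) = ln(53/12) / ln(343/7.36) = 1.4854 / 3.8417 = 0.3867
c = S₁ / A₁^z = 12 / 7.36^0.3867 = 12 / 2.164 = 5.546

5.55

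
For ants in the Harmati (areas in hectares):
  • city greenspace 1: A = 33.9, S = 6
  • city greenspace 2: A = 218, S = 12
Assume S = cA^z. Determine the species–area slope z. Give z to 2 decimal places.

0.37

Taking logs: ln S = ln c + z ln A, so z = (ln S₂ − ln S₁)/(ln A₂ − ln A₁).
z = ln(12/6) / ln(218/33.9) = ln(2) / ln(6.431) = 0.6931 / 1.8611 = 0.3724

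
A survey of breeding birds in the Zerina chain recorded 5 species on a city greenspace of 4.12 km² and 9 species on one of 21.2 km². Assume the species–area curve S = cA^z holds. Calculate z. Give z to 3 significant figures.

Taking logs: ln S = ln c + z ln A, so z = (ln S₂ − ln S₁)/(ln A₂ − ln A₁).
z = ln(9/5) / ln(21.2/4.12) = ln(1.8) / ln(5.146) = 0.5878 / 1.6381 = 0.3588

0.359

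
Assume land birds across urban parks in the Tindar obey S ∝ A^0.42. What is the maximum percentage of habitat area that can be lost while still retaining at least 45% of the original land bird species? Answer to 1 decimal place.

85.1%

Need (A_new/A_old)^0.42 = 0.45, so A_new/A_old = 0.45^(1/0.42) = 0.45^2.381
ln(A_new/A_old) = ln 0.45 / 0.42 = -0.7985 / 0.42 = -1.9012
A_new/A_old = e^-1.9012 ≈ 0.1494
Fraction that can be lost = 1 − 0.1494 = 0.8506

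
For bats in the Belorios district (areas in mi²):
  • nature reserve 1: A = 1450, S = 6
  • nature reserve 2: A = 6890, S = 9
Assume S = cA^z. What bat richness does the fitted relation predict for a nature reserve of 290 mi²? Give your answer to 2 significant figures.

z = ln(9/6) / ln(6890/1450) = 0.4055 / 1.5585 = 0.2602
c = 6 / 1450^0.2602 = 6 / 6.645 = 0.903
S₃ = 0.903 × 290^0.2602 = 0.903 × 4.371 ≈ 3.947

3.9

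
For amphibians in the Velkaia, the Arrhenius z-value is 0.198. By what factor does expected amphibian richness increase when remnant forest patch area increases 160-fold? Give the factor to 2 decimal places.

S₂/S₁ = (A₂/A₁)^z = 160^0.198
ln(S₂/S₁) = 0.198 × ln 160 = 0.198 × 5.0752 = 1.0049
S₂/S₁ = e^1.0049 ≈ 2.732

2.73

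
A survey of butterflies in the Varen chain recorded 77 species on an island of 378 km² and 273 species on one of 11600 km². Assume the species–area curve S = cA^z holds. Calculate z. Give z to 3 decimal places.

0.370

Taking logs: ln S = ln c + z ln A, so z = (ln S₂ − ln S₁)/(ln A₂ − ln A₁).
z = ln(273/77) / ln(11600/378) = ln(3.545) / ln(30.69) = 1.2657 / 3.4239 = 0.3697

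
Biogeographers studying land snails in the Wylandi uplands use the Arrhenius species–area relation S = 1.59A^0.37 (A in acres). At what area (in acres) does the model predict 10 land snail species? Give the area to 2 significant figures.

140 acres

10 = 1.59 × A^0.37  ⇒  A^0.37 = 10/1.59 = 6.289
ln A = ln(6.289) / 0.37 = 1.8389 / 0.37 = 4.9699
A = e^4.9699 ≈ 144 acres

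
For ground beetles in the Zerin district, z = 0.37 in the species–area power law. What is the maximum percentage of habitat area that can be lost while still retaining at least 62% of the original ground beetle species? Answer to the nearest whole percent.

Need (A_new/A_old)^0.37 = 0.62, so A_new/A_old = 0.62^(1/0.37) = 0.62^2.703
ln(A_new/A_old) = ln 0.62 / 0.37 = -0.4780 / 0.37 = -1.2920
A_new/A_old = e^-1.2920 ≈ 0.2747
Fraction that can be lost = 1 − 0.2747 = 0.7253

73%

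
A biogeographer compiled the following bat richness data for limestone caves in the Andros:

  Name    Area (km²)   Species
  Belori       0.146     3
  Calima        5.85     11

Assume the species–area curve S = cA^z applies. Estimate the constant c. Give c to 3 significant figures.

z = ln(S₂/S₁) / ln(A₂/A₁) = ln(11/3) / ln(5.85/0.146) = 1.2993 / 3.6906 = 0.3521
c = S₁ / A₁^z = 3 / 0.146^0.3521 = 3 / 0.5079 = 5.906

5.91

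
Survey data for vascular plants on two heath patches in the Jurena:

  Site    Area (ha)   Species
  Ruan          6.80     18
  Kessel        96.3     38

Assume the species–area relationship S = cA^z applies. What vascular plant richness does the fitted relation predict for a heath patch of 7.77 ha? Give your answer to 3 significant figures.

z = ln(38/18) / ln(96.3/6.8) = 0.7472 / 2.6505 = 0.2819
c = 18 / 6.8^0.2819 = 18 / 1.717 = 10.49
S₃ = 10.49 × 7.77^0.2819 = 10.49 × 1.782 ≈ 18.69

18.7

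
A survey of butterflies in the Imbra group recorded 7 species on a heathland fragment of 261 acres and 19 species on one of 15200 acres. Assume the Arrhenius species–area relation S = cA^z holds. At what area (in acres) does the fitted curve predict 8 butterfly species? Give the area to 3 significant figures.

449 acres

z = ln(19/7) / ln(15200/261) = 0.9985 / 4.0645 = 0.2457
c = 7 / 261^0.2457 = 7 / 3.924 = 1.784
A = (8/1.784)^(1/0.2457) ⇒ ln A = ln(4.484)/0.2457 = 6.1081
A = e^6.1081 ≈ 449.5 acres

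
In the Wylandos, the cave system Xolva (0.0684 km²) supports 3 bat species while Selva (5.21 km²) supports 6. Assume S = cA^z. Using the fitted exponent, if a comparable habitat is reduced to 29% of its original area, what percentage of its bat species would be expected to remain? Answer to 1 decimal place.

82.0%

z = ln(6/3) / ln(5.21/0.0684) = 0.6931 / 4.3330 = 0.1600
S_new/S_old = (A_new/A_old)^z = 0.29^0.1600 = exp(0.1600 × -1.2379) = 0.8204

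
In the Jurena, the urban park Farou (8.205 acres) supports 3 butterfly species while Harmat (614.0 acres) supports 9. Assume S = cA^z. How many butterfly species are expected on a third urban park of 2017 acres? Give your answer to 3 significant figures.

12.2

z = ln(9/3) / ln(614/8.205) = 1.0986 / 4.3153 = 0.2546
c = 3 / 8.205^0.2546 = 3 / 1.709 = 1.756
S₃ = 1.756 × 2017^0.2546 = 1.756 × 6.94 ≈ 12.18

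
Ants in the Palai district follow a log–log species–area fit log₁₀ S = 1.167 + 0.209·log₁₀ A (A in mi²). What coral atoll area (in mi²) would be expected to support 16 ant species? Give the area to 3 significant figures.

1.51 mi²

16 = 14.69 × A^0.209  ⇒  A^0.209 = 16/14.69 = 1.089
ln A = ln(1.089) / 0.209 = 0.0855 / 0.209 = 0.4090
A = e^0.4090 ≈ 1.505 mi²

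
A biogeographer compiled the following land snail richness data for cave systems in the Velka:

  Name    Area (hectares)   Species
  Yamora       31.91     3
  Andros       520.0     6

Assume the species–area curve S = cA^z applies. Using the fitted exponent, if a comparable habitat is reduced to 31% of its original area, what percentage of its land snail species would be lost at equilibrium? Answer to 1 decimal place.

25.2%

z = ln(6/3) / ln(520/31.91) = 0.6931 / 2.7909 = 0.2484
S_new/S_old = (A_new/A_old)^z = 0.31^0.2484 = exp(0.2484 × -1.1712) = 0.7476
Fraction lost = 1 − 0.7476 = 0.2524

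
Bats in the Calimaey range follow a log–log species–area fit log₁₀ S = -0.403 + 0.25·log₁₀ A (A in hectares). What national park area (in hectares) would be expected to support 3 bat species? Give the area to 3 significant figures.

3320 hectares

3 = 0.3954 × A^0.25  ⇒  A^0.25 = 3/0.3954 = 7.588
ln A = ln(7.588) / 0.25 = 2.0266 / 0.25 = 8.1062
A = e^8.1062 ≈ 3315 hectares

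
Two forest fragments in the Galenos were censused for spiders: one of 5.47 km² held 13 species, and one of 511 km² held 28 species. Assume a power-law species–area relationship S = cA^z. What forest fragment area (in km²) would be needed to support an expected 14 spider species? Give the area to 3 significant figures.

8.48 km²

z = ln(28/13) / ln(511/5.47) = 0.7673 / 4.5371 = 0.1691
c = 13 / 5.47^0.1691 = 13 / 1.333 = 9.753
A = (14/9.753)^(1/0.1691) ⇒ ln A = ln(1.435)/0.1691 = 2.1375
A = e^2.1375 ≈ 8.478 km²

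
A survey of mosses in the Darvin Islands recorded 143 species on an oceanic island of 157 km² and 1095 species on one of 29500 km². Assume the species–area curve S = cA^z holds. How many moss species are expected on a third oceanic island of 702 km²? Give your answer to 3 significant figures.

z = ln(1095/143) / ln(29500/157) = 2.0357 / 5.2359 = 0.3888
c = 143 / 157^0.3888 = 143 / 7.141 = 20.03
S₃ = 20.03 × 702^0.3888 = 20.03 × 12.78 ≈ 256

256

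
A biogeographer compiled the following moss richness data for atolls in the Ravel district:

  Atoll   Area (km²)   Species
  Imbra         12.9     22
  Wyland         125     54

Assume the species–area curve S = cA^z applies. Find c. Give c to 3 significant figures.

8.00

z = ln(S₂/S₁) / ln(A₂/A₁) = ln(54/22) / ln(125/12.9) = 0.8979 / 2.2711 = 0.3954
c = S₁ / A₁^z = 22 / 12.9^0.3954 = 22 / 2.749 = 8.004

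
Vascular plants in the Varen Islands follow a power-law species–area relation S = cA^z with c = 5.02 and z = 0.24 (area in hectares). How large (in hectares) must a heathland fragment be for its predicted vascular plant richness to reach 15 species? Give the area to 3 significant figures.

95.7 hectares

15 = 5.02 × A^0.24  ⇒  A^0.24 = 15/5.02 = 2.988
ln A = ln(2.988) / 0.24 = 1.0946 / 0.24 = 4.5609
A = e^4.5609 ≈ 95.67 hectares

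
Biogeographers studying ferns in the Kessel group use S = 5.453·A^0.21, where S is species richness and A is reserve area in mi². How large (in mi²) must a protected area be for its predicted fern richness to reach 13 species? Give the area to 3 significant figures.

62.6 mi²

13 = 5.453 × A^0.21  ⇒  A^0.21 = 13/5.453 = 2.384
ln A = ln(2.384) / 0.21 = 0.8688 / 0.21 = 4.1371
A = e^4.1371 ≈ 62.62 mi²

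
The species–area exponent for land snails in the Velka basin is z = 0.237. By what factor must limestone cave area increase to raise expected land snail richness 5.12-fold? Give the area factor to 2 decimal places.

983.33

(A₂/A₁)^0.237 = 5.12, so A₂/A₁ = 5.12^(1/0.237) = 5.12^4.219
ln(A₂/A₁) = ln 5.12 / 0.237 = 1.6332 / 0.237 = 6.8909
A₂/A₁ = e^6.8909 ≈ 983.3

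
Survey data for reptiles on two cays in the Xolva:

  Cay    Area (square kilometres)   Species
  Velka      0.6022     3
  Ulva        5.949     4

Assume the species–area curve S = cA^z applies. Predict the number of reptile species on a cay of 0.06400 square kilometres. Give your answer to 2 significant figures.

z = ln(4/3) / ln(5.949/0.6022) = 0.2877 / 2.2904 = 0.1256
c = 3 / 0.6022^0.1256 = 3 / 0.9383 = 3.197
S₃ = 3.197 × 0.064^0.1256 = 3.197 × 0.708 ≈ 2.264

2.3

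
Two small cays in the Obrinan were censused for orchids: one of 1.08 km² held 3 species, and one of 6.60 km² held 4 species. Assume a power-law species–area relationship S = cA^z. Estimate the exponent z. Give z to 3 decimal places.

0.159

Taking logs: ln S = ln c + z ln A, so z = (ln S₂ − ln S₁)/(ln A₂ − ln A₁).
z = ln(4/3) / ln(6.6/1.08) = ln(1.333) / ln(6.111) = 0.2877 / 1.8101 = 0.1589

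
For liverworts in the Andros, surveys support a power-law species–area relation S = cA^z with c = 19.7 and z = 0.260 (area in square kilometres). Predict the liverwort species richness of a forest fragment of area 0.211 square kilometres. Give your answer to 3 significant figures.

13.1

S = 19.7 × 0.211^0.26
ln S = ln 19.7 + 0.26 × ln 0.211 = 2.9806 + 0.26 × -1.5559 = 2.5761
S = e^2.5761 ≈ 13.15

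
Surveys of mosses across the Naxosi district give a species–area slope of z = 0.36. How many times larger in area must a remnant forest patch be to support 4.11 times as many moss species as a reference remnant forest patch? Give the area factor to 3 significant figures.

50.7

(A₂/A₁)^0.36 = 4.11, so A₂/A₁ = 4.11^(1/0.36) = 4.11^2.778
ln(A₂/A₁) = ln 4.11 / 0.36 = 1.4134 / 0.36 = 3.9262
A₂/A₁ = e^3.9262 ≈ 50.71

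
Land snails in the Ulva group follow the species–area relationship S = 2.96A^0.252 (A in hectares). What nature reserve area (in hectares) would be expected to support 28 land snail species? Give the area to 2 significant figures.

28 = 2.96 × A^0.252  ⇒  A^0.252 = 28/2.96 = 9.459
ln A = ln(9.459) / 0.252 = 2.2470 / 0.252 = 8.9167
A = e^8.9167 ≈ 7456 hectares

7500 hectares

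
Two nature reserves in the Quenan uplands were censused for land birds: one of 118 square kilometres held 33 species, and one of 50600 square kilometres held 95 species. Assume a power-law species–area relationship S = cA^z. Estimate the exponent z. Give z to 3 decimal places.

Taking logs: ln S = ln c + z ln A, so z = (ln S₂ − ln S₁)/(ln A₂ − ln A₁).
z = ln(95/33) / ln(50600/118) = ln(2.879) / ln(428.8) = 1.0574 / 6.0610 = 0.1745

0.174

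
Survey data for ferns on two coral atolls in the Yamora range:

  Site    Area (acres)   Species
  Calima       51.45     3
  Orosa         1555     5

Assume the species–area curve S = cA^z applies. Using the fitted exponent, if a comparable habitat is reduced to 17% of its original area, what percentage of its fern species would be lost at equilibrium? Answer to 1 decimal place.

z = ln(5/3) / ln(1555/51.45) = 0.5108 / 3.4086 = 0.1499
S_new/S_old = (A_new/A_old)^z = 0.17^0.1499 = exp(0.1499 × -1.7720) = 0.7668
Fraction lost = 1 − 0.7668 = 0.2332

23.3%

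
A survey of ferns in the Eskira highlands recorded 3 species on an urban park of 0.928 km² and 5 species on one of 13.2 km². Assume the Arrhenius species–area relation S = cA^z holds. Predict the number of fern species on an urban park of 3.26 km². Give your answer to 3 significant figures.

z = ln(5/3) / ln(13.2/0.928) = 0.5108 / 2.6549 = 0.1924
c = 3 / 0.928^0.1924 = 3 / 0.9857 = 3.043
S₃ = 3.043 × 3.26^0.1924 = 3.043 × 1.255 ≈ 3.82

3.82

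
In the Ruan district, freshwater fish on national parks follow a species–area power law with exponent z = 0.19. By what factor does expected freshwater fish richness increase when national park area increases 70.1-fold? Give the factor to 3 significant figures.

2.24

S₂/S₁ = (A₂/A₁)^z = 70.1^0.19
ln(S₂/S₁) = 0.19 × ln 70.1 = 0.19 × 4.2499 = 0.8075
S₂/S₁ = e^0.8075 ≈ 2.242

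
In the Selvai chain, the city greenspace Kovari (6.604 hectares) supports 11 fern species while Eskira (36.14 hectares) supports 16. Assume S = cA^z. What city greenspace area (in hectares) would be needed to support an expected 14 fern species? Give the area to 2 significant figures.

20 hectares

z = ln(16/11) / ln(36.14/6.604) = 0.3747 / 1.6997 = 0.2204
c = 11 / 6.604^0.2204 = 11 / 1.516 = 7.256
A = (14/7.256)^(1/0.2204) ⇒ ln A = ln(1.93)/0.2204 = 2.9817
A = e^2.9817 ≈ 19.72 hectares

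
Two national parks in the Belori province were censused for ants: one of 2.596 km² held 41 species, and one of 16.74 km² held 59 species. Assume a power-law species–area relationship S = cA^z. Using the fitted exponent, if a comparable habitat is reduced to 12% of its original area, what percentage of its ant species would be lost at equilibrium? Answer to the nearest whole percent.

34%

z = ln(59/41) / ln(16.74/2.596) = 0.3640 / 1.8638 = 0.1953
S_new/S_old = (A_new/A_old)^z = 0.12^0.1953 = exp(0.1953 × -2.1203) = 0.661
Fraction lost = 1 − 0.661 = 0.339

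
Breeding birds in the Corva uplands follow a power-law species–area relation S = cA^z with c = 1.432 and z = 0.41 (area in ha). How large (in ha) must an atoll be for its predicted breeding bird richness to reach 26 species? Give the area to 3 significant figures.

1180 ha

26 = 1.432 × A^0.41  ⇒  A^0.41 = 26/1.432 = 18.16
ln A = ln(18.16) / 0.41 = 2.8990 / 0.41 = 7.0708
A = e^7.0708 ≈ 1177 ha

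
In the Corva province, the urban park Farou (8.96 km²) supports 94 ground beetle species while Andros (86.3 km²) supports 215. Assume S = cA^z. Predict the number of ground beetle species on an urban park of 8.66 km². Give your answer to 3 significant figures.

z = ln(215/94) / ln(86.3/8.96) = 0.8273 / 2.2651 = 0.3653
c = 94 / 8.96^0.3653 = 94 / 2.228 = 42.2
S₃ = 42.2 × 8.66^0.3653 = 42.2 × 2.2 ≈ 92.84

92.8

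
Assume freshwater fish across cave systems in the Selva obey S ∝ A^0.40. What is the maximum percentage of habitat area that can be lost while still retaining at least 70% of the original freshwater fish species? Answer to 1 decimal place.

Need (A_new/A_old)^0.4 = 0.7, so A_new/A_old = 0.7^(1/0.4) = 0.7^2.5
ln(A_new/A_old) = ln 0.7 / 0.4 = -0.3567 / 0.4 = -0.8917
A_new/A_old = e^-0.8917 ≈ 0.41
Fraction that can be lost = 1 − 0.41 = 0.59

59.0%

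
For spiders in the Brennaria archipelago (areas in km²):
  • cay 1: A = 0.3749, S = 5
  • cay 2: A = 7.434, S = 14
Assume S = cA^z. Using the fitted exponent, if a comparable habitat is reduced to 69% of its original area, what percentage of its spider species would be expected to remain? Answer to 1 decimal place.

z = ln(14/5) / ln(7.434/0.3749) = 1.0296 / 2.9872 = 0.3447
S_new/S_old = (A_new/A_old)^z = 0.69^0.3447 = exp(0.3447 × -0.3711) = 0.8799

88.0%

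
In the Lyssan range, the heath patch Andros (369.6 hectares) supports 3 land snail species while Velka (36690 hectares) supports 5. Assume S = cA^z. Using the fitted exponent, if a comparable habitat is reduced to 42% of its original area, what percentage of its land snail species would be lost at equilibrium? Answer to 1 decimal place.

z = ln(5/3) / ln(36690/369.6) = 0.5108 / 4.5978 = 0.1111
S_new/S_old = (A_new/A_old)^z = 0.42^0.1111 = exp(0.1111 × -0.8675) = 0.9081
Fraction lost = 1 − 0.9081 = 0.09188

9.2%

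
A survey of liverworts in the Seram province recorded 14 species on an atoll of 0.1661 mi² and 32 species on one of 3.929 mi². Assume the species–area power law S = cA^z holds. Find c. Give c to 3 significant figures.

22.4

z = ln(S₂/S₁) / ln(A₂/A₁) = ln(32/14) / ln(3.929/0.1661) = 0.8267 / 3.1636 = 0.2613
c = S₁ / A₁^z = 14 / 0.1661^0.2613 = 14 / 0.6256 = 22.38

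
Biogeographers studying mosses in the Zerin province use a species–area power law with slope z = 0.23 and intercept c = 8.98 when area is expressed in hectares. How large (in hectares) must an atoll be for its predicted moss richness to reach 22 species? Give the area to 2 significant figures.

49 hectares

22 = 8.98 × A^0.23  ⇒  A^0.23 = 22/8.98 = 2.45
ln A = ln(2.45) / 0.23 = 0.8960 / 0.23 = 3.8958
A = e^3.8958 ≈ 49.2 hectares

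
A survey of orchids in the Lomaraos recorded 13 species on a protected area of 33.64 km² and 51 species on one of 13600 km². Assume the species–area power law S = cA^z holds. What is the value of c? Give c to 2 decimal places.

5.84

z = ln(S₂/S₁) / ln(A₂/A₁) = ln(51/13) / ln(13600/33.64) = 1.3669 / 6.0021 = 0.2277
c = S₁ / A₁^z = 13 / 33.64^0.2277 = 13 / 2.227 = 5.838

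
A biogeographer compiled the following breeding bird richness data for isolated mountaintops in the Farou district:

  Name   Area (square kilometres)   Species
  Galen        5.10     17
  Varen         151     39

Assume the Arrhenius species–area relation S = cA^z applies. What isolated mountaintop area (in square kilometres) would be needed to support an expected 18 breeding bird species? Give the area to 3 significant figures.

6.44 square kilometres

z = ln(39/17) / ln(151/5.1) = 0.8303 / 3.3880 = 0.2451
c = 17 / 5.1^0.2451 = 17 / 1.491 = 11.4
A = (18/11.4)^(1/0.2451) ⇒ ln A = ln(1.578)/0.2451 = 1.8625
A = e^1.8625 ≈ 6.44 square kilometres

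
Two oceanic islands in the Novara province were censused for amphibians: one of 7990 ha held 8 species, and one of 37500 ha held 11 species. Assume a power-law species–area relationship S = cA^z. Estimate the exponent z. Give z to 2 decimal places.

0.21

Taking logs: ln S = ln c + z ln A, so z = (ln S₂ − ln S₁)/(ln A₂ − ln A₁).
z = ln(11/8) / ln(37500/7990) = ln(1.375) / ln(4.693) = 0.3185 / 1.5462 = 0.2060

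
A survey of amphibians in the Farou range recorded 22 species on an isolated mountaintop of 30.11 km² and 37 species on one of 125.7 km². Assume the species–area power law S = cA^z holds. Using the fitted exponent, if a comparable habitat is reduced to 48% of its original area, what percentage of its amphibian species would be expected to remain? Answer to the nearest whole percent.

z = ln(37/22) / ln(125.7/30.11) = 0.5199 / 1.4290 = 0.3638
S_new/S_old = (A_new/A_old)^z = 0.48^0.3638 = exp(0.3638 × -0.7340) = 0.7657

77%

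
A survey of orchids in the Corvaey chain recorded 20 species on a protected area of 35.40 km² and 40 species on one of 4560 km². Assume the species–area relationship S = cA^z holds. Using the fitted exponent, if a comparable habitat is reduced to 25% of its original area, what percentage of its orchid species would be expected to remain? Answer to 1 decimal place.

82.1%

z = ln(40/20) / ln(4560/35.4) = 0.6931 / 4.8584 = 0.1427
S_new/S_old = (A_new/A_old)^z = 0.25^0.1427 = exp(0.1427 × -1.3863) = 0.8205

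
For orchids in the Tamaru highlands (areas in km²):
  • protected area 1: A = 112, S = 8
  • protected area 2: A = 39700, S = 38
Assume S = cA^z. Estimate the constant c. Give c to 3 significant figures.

z = ln(S₂/S₁) / ln(A₂/A₁) = ln(38/8) / ln(39700/112) = 1.5581 / 5.8706 = 0.2654
c = S₁ / A₁^z = 8 / 112^0.2654 = 8 / 3.499 = 2.287

2.29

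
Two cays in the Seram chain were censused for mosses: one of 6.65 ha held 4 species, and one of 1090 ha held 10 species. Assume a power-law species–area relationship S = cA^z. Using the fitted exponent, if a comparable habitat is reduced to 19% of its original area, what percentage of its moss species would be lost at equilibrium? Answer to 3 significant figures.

z = ln(10/4) / ln(1090/6.65) = 0.9163 / 5.0993 = 0.1797
S_new/S_old = (A_new/A_old)^z = 0.19^0.1797 = exp(0.1797 × -1.6607) = 0.742
Fraction lost = 1 − 0.742 = 0.258

25.8%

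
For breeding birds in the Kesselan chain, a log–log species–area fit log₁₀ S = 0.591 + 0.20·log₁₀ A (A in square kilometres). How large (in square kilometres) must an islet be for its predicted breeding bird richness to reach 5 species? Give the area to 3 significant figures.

5 = 3.899 × A^0.2  ⇒  A^0.2 = 5/3.899 = 1.282
ln A = ln(1.282) / 0.2 = 0.2486 / 0.2 = 1.2431
A = e^1.2431 ≈ 3.466 square kilometres

3.47 square kilometres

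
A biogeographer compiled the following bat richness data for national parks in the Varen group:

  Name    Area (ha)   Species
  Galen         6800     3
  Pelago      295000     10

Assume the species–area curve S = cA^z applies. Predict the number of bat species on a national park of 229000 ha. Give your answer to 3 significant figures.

z = ln(10/3) / ln(295000/6800) = 1.2040 / 3.7701 = 0.3194
c = 3 / 6800^0.3194 = 3 / 16.75 = 0.1791
S₃ = 0.1791 × 229000^0.3194 = 0.1791 × 51.48 ≈ 9.223

9.22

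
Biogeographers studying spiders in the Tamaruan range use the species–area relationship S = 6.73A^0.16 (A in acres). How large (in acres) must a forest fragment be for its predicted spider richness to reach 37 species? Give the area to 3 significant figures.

37 = 6.73 × A^0.16  ⇒  A^0.16 = 37/6.73 = 5.498
ln A = ln(5.498) / 0.16 = 1.7043 / 0.16 = 10.6521
A = e^10.6521 ≈ 42283 acres

42300 acres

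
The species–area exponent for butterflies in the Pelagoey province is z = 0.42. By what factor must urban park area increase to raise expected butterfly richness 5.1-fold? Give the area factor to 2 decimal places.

(A₂/A₁)^0.42 = 5.1, so A₂/A₁ = 5.1^(1/0.42) = 5.1^2.381
ln(A₂/A₁) = ln 5.1 / 0.42 = 1.6292 / 0.42 = 3.8791
A₂/A₁ = e^3.8791 ≈ 48.38

48.38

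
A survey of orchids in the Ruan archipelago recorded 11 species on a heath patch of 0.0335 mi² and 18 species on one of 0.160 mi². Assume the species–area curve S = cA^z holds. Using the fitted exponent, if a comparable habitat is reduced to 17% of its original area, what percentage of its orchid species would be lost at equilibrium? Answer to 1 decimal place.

42.8%

z = ln(18/11) / ln(0.16/0.0335) = 0.4925 / 1.5636 = 0.3150
S_new/S_old = (A_new/A_old)^z = 0.17^0.3150 = exp(0.3150 × -1.7720) = 0.5723
Fraction lost = 1 − 0.5723 = 0.4277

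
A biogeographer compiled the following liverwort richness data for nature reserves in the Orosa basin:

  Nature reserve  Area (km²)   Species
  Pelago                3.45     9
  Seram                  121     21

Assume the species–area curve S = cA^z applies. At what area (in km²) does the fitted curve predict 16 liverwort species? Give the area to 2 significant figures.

39 km²

z = ln(21/9) / ln(121/3.45) = 0.8473 / 3.5574 = 0.2382
c = 9 / 3.45^0.2382 = 9 / 1.343 = 6.701
A = (16/6.701)^(1/0.2382) ⇒ ln A = ln(2.388)/0.2382 = 3.6541
A = e^3.6541 ≈ 38.63 km²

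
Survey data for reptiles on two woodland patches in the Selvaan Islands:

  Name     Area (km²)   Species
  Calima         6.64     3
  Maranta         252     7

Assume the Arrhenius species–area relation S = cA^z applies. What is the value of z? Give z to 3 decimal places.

Taking logs: ln S = ln c + z ln A, so z = (ln S₂ − ln S₁)/(ln A₂ − ln A₁).
z = ln(7/3) / ln(252/6.64) = ln(2.333) / ln(37.95) = 0.8473 / 3.6363 = 0.2330

0.233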